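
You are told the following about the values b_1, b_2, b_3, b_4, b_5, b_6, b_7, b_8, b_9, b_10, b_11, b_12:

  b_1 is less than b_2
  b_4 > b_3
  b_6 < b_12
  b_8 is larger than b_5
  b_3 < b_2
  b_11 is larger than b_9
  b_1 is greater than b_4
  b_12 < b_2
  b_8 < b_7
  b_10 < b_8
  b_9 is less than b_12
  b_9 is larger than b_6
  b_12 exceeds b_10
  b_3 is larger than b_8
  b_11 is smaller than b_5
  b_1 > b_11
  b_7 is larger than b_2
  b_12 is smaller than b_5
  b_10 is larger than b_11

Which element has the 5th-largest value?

Chaining the given pairs: b_6 < b_9 < b_11 < b_10 < b_12 < b_5 < b_8 < b_3 < b_4 < b_1 < b_2 < b_7.
Counting 5 from the largest end gives b_3.

b_3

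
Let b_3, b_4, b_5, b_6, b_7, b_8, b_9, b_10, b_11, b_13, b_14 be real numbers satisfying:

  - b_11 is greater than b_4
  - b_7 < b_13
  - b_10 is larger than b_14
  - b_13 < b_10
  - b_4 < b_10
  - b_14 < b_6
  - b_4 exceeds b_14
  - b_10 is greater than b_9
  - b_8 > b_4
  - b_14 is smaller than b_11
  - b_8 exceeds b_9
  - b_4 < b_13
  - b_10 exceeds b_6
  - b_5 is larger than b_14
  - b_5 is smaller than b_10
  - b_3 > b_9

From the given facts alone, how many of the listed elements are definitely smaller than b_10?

The elements the relations force below b_10 are b_14, b_4, b_5, b_7, b_13, b_9, b_6 — no chain reaches any other.
That is 7.

7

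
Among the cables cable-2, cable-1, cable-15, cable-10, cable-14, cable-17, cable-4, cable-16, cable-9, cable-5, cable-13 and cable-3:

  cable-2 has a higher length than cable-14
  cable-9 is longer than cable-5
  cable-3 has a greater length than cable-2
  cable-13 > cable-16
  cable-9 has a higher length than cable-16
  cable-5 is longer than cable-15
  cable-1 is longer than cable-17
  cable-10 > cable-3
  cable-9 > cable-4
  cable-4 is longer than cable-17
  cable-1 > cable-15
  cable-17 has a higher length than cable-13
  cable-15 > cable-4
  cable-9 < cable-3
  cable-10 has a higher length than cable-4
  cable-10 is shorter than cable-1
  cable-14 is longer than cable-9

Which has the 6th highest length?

Piecing the relations together gives one ordering: cable-16 < cable-13 < cable-17 < cable-4 < cable-15 < cable-5 < cable-9 < cable-14 < cable-2 < cable-3 < cable-10 < cable-1.
Counting 6 from the largest end gives cable-9.

cable-9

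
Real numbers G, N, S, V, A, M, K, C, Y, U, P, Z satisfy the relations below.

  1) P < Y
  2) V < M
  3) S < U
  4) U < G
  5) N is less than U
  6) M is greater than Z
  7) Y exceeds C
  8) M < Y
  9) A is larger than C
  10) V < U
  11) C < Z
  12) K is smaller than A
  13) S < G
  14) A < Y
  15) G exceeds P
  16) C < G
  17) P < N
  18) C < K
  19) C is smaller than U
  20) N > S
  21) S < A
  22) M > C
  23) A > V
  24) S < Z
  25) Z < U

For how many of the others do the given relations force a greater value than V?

Directly above V: M, A, U.
One step further: G, Y (5 so far).
No other element is forced above V by the given relations, so the count is 5.

5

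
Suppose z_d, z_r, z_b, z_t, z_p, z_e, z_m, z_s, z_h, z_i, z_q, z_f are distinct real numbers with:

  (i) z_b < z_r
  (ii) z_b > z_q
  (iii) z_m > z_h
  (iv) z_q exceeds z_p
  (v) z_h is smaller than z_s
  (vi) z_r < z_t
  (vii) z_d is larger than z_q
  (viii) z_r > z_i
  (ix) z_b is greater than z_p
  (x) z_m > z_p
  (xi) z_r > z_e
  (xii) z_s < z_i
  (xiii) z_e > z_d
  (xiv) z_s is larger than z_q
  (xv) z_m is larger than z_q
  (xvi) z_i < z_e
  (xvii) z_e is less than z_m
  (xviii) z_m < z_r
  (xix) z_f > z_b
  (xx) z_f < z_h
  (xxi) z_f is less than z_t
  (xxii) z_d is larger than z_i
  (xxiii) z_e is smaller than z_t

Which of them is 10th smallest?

The consecutive relations fix a unique order: z_p < z_q < z_b < z_f < z_h < z_s < z_i < z_d < z_e < z_m < z_r < z_t.
Counting 10 from the smallest end gives z_m.

z_m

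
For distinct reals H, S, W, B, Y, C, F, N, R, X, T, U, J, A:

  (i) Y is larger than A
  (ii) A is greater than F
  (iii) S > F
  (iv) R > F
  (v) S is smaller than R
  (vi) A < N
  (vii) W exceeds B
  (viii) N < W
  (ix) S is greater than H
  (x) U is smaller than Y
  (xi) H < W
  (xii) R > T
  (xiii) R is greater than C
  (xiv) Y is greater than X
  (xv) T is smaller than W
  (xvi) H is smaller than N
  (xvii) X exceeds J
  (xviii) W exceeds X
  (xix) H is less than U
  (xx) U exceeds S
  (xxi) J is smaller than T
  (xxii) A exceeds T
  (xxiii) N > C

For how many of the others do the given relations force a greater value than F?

From F the given relations immediately reach S, A, R.
From those, N, U, Y — 6 in total.
From those, W — 7 in total.
No other element is forced above F by the given relations, so the count is 7.

7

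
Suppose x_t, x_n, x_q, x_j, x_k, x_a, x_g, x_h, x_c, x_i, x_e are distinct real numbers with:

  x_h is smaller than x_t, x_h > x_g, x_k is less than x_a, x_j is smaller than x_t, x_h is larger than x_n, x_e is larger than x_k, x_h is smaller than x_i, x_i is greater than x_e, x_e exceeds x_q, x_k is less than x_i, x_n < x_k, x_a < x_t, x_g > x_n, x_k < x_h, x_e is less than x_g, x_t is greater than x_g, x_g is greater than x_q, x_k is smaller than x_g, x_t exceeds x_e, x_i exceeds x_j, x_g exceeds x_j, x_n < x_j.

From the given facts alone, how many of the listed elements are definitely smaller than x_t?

8

The elements the relations force below x_t are x_q, x_n, x_k, x_e, x_j, x_a, x_g, x_h — no chain reaches any other.
That is 8.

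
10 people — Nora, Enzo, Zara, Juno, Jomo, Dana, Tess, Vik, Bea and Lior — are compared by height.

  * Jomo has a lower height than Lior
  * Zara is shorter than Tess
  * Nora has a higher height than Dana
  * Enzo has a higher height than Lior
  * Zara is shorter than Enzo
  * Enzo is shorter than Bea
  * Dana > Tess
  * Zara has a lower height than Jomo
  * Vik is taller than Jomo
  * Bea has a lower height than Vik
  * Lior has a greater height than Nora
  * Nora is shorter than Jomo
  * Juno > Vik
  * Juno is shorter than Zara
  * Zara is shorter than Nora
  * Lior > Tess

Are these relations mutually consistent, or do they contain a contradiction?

inconsistent

Chaining the given relations yields Juno < Zara < Tess < Dana < Nora < Jomo < Lior < Enzo < Bea < Vik, so Juno < Vik. But one relation states Vik < Juno. These cannot both hold.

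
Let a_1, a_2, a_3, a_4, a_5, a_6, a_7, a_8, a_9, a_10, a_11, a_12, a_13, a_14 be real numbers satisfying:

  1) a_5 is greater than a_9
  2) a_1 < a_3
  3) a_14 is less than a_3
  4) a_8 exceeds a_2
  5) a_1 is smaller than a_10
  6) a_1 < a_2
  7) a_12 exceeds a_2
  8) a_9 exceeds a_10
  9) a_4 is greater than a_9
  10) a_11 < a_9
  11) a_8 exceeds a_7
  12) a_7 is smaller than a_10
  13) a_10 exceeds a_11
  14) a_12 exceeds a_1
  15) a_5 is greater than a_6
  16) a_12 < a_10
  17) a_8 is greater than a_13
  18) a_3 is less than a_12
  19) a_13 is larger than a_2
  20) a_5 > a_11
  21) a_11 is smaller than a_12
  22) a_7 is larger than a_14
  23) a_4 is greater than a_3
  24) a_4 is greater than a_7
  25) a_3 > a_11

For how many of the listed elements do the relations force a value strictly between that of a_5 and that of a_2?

3

Chaining upward from a_2 reaches: a_12, a_10, a_13, a_9, a_8, a_4.
Chaining downward from a_5 reaches: a_11, a_14, a_1, a_3, a_6, a_12, a_7, a_10, a_9.
Strictly between a_2 and a_5 are those in both lists: a_12, a_10, a_9 — 3 elements.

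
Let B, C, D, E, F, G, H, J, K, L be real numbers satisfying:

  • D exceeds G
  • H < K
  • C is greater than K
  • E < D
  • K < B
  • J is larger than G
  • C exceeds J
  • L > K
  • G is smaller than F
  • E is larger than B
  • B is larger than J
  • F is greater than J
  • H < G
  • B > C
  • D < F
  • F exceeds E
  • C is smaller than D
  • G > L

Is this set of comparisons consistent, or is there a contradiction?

The single ordering H < K < L < G < J < C < B < E < D < F satisfies every listed relation, so no contradiction arises.

consistent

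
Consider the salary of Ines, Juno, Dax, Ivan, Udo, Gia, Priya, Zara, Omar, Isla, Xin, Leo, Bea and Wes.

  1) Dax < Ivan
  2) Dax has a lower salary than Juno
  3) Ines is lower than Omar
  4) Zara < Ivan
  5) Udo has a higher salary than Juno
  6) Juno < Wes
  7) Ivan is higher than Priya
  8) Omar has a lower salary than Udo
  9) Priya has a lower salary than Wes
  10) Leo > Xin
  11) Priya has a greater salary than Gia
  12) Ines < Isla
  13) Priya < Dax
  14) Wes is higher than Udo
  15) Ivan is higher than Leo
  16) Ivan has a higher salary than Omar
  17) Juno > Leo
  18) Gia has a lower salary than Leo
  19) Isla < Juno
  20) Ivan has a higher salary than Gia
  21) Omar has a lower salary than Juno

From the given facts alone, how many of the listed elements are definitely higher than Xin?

The elements the relations force above Xin are Leo, Juno, Udo, Wes, Ivan — no chain reaches any other.
That is 5.

5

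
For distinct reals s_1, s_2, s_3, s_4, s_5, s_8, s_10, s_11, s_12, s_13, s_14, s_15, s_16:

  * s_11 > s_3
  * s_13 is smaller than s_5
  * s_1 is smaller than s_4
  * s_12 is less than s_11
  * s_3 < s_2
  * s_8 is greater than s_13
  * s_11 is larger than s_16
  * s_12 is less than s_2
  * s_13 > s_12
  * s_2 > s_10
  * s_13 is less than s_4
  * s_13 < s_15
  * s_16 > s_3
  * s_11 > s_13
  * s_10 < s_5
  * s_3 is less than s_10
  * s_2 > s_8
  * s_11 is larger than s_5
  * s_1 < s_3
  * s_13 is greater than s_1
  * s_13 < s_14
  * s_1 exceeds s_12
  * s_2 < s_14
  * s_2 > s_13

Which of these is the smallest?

s_12

s_1 is not least since s_12 < s_1; s_13 is not least since s_12 < s_13; s_3 is not least since s_1 < s_3; s_8 is not least since s_13 < s_8; s_10 is not least since s_3 < s_10; s_15 is not least since s_13 < s_15; s_16 is not least since s_3 < s_16; s_2 is not least since s_12 < s_2; s_14 is not least since s_2 < s_14; s_5 is not least since s_10 < s_5; s_4 is not least since s_13 < s_4; s_11 is not least since s_5 < s_11.
Only s_12 has nothing below it, so s_12 is the smallest.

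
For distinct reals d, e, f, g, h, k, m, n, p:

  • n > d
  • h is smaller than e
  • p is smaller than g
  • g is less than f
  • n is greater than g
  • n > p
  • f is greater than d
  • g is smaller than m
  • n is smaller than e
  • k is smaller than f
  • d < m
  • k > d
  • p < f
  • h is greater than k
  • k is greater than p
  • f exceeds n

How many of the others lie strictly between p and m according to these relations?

1

Chaining upward from p reaches: g, n, k, h, e, f.
Chaining downward from m reaches: d, g.
Strictly between p and m are those in both lists: g — 1 element.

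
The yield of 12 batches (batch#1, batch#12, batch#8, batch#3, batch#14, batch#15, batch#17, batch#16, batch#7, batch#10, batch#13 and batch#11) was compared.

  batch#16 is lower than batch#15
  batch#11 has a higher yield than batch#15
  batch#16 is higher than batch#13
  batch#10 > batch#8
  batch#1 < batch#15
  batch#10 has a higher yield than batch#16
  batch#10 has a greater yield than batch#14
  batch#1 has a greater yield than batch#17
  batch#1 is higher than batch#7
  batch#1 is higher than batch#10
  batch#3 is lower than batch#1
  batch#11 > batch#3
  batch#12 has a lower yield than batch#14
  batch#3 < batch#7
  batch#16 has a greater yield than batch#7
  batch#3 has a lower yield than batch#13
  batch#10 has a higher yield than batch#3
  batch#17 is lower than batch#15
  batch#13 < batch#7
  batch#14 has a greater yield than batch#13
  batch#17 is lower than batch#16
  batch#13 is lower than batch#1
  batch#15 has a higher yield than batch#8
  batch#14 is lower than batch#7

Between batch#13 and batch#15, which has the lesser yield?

batch#13

Chaining the given relations: batch#13 < batch#14 < batch#7 < batch#16 < batch#10 < batch#1 < batch#15.
So batch#13 < batch#15; batch#13 is the lower of the two.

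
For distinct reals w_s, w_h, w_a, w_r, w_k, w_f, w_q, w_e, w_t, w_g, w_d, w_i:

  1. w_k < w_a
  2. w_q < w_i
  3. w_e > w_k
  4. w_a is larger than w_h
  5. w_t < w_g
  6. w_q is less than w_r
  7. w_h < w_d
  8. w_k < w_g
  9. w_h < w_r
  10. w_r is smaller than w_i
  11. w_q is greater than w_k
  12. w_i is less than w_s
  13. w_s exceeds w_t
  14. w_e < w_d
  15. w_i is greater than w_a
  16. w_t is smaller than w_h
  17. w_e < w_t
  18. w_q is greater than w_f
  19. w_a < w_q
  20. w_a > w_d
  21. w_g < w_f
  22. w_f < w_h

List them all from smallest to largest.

w_k < w_e < w_t < w_g < w_f < w_h < w_d < w_a < w_q < w_r < w_i < w_s

Nothing is placed below w_k, so it is least; from there w_k < w_e; w_e < w_t; w_t < w_g; w_g < w_f; w_f < w_h; w_h < w_d; w_d < w_a; w_a < w_q; w_q < w_r; w_r < w_i; w_i < w_s, each given directly.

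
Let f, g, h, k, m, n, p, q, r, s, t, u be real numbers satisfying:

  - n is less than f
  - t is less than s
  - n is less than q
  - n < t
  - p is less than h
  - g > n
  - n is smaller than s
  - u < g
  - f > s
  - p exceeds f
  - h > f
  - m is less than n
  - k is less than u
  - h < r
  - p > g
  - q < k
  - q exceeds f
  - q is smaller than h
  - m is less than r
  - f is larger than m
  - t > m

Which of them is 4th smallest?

The consecutive relations fix a unique order: m < n < t < s < f < q < k < u < g < p < h < r.
The 4th smallest is s.

s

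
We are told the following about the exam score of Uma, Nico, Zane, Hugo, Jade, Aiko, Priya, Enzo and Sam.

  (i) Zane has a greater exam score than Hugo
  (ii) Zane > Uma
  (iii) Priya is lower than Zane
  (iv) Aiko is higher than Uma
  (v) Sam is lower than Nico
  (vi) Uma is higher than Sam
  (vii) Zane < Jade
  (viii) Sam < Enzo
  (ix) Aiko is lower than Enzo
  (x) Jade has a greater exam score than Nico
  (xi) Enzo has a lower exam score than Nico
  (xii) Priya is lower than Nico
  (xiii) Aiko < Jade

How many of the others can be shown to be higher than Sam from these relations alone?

The elements the relations force above Sam are Uma, Aiko, Zane, Enzo, Nico, Jade — no chain reaches any other.
That is 6.

6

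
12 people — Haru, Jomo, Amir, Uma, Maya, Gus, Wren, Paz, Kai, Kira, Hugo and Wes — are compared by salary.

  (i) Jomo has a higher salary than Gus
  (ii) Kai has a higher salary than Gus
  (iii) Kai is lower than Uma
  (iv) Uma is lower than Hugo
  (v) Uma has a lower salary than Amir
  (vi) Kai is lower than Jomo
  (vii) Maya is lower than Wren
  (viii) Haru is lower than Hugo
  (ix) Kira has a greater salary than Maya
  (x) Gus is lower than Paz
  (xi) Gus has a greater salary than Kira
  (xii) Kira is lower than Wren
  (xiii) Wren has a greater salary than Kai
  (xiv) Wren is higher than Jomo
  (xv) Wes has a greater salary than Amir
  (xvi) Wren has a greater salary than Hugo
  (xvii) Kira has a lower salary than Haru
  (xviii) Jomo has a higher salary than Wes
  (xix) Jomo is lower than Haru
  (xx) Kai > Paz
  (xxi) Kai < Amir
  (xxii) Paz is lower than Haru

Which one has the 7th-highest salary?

Piecing the relations together gives one ordering: Maya < Kira < Gus < Paz < Kai < Uma < Amir < Wes < Jomo < Haru < Hugo < Wren.
The 7th largest is Uma.

Uma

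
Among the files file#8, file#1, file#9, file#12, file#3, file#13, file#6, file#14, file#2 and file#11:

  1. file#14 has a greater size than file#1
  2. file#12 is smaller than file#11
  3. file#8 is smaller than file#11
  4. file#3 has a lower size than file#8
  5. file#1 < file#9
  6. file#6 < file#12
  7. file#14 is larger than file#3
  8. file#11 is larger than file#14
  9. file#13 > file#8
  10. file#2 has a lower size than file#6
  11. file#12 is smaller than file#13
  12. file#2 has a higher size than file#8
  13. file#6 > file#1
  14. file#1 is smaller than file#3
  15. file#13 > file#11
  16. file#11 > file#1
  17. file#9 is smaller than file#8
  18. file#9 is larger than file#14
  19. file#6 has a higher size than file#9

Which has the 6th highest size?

file#8

Chaining the given pairs: file#1 < file#3 < file#14 < file#9 < file#8 < file#2 < file#6 < file#12 < file#11 < file#13.
The 6th largest is file#8.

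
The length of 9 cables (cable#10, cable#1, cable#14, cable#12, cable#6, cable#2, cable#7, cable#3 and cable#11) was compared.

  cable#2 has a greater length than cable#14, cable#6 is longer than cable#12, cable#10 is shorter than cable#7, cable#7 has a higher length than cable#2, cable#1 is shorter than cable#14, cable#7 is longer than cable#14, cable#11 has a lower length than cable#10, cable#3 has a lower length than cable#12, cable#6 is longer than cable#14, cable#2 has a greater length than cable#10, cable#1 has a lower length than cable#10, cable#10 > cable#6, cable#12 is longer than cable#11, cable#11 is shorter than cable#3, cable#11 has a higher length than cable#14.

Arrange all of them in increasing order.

cable#1 < cable#14 < cable#11 < cable#3 < cable#12 < cable#6 < cable#10 < cable#2 < cable#7

Nothing is placed below cable#1, so it is least; from there cable#1 < cable#14; cable#14 < cable#11; cable#11 < cable#3; cable#3 < cable#12; cable#12 < cable#6; cable#6 < cable#10; cable#10 < cable#2; cable#2 < cable#7, each given directly.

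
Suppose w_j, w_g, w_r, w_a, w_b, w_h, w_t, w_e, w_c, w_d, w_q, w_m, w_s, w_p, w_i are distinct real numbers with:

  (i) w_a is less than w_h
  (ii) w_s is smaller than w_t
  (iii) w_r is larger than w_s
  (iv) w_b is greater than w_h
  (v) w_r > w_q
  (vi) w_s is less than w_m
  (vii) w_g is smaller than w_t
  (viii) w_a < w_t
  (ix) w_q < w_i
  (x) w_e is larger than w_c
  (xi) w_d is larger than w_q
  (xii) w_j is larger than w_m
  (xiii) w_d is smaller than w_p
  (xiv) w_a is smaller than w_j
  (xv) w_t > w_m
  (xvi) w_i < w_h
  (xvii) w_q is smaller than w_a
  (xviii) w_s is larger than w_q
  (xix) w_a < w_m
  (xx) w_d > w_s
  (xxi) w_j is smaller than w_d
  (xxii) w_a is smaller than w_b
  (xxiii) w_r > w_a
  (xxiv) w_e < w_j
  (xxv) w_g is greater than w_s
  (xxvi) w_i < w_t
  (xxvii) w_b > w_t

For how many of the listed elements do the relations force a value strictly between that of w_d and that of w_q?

4

Chaining upward from w_q reaches: w_s, w_g, w_a, w_r, w_i, w_m, w_t, w_j, w_h, w_b, w_p.
Chaining downward from w_d reaches: w_s, w_c, w_a, w_e, w_m, w_j.
Strictly between w_q and w_d are those in both lists: w_s, w_a, w_m, w_j — 4 elements.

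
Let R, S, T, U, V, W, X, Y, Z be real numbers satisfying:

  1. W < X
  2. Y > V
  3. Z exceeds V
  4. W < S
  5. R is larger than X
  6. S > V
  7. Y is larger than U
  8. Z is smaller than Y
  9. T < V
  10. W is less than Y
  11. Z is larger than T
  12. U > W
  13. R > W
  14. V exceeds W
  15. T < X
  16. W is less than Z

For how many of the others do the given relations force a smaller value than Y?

Directly below Y: W, V, Z, U.
One step further: T (5 so far).
No other element is forced below Y by the given relations, so the count is 5.

5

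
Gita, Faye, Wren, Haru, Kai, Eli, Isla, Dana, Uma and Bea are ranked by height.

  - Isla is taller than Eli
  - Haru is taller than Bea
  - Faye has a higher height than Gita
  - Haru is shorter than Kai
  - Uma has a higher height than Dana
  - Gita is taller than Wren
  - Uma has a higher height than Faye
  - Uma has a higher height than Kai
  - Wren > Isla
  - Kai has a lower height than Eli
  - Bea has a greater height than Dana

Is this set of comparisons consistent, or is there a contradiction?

consistent

Every relation is compatible with Dana < Bea < Haru < Kai < Eli < Isla < Wren < Gita < Faye < Uma; the set is consistent.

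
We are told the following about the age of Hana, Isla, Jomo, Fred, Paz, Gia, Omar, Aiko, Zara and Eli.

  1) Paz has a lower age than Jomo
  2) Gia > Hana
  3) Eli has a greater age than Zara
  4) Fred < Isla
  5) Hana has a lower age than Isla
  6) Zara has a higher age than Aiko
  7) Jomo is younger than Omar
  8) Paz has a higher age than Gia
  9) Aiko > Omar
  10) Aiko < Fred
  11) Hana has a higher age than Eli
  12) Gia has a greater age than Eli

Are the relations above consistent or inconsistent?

We have Aiko < Zara stated directly, yet also Zara < Eli < Hana < Gia < Paz < Jomo < Omar < Aiko by chaining the others — so Zara < Aiko. Contradiction.

inconsistent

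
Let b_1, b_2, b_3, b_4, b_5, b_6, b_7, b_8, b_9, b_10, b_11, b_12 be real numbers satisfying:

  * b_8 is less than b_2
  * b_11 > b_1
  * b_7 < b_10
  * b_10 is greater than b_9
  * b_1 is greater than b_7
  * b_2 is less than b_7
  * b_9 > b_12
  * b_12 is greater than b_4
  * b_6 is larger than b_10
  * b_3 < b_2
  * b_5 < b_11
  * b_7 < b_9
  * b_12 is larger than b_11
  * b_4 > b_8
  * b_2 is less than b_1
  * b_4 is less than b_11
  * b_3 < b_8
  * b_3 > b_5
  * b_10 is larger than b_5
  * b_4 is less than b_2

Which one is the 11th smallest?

Chaining the given pairs: b_5 < b_3 < b_8 < b_4 < b_2 < b_7 < b_1 < b_11 < b_12 < b_9 < b_10 < b_6.
The 11th smallest is b_10.

b_10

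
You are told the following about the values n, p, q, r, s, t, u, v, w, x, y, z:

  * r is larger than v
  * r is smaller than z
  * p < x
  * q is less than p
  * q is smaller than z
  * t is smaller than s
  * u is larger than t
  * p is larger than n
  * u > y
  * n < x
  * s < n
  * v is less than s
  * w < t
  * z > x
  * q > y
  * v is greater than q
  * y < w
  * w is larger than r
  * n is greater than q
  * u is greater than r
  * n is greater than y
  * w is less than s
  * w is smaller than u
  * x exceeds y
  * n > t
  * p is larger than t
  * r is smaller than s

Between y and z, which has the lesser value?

Chaining the given relations: y < q < v < r < w < t < s < n < p < x < z.
So y < z; y is the smaller of the two.

y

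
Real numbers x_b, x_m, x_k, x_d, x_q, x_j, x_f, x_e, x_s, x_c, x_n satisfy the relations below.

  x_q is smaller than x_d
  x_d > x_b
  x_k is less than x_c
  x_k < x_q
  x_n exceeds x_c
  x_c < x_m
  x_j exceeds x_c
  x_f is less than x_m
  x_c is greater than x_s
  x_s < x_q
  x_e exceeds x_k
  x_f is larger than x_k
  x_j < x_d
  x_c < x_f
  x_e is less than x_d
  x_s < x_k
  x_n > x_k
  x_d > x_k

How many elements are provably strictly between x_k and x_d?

4

The relations place x_k below x_d. An element lies strictly between them when it is forced above x_k and also forced below x_d.
Above x_k: {x_c, x_n, x_q, x_j, x_f, x_e, x_m}. Below x_d: {x_s, x_c, x_q, x_b, x_j, x_e}.
Intersection: {x_c, x_q, x_j, x_e} — 4.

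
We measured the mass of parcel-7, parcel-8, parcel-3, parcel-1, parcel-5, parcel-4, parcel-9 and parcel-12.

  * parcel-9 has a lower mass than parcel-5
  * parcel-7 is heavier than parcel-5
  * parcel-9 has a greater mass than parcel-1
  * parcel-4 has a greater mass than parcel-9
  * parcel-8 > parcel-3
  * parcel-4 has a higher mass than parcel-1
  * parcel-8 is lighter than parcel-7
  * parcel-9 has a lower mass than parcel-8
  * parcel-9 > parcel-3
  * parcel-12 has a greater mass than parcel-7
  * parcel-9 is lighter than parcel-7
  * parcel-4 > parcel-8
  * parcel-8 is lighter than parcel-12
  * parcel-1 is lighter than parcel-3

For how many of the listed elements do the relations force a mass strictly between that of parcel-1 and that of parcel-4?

3

The relations place parcel-1 below parcel-4. An element lies strictly between them when it is forced above parcel-1 and also forced below parcel-4.
Above parcel-1: {parcel-3, parcel-9, parcel-8, parcel-5, parcel-7, parcel-12}. Below parcel-4: {parcel-3, parcel-9, parcel-8}.
Intersection: {parcel-3, parcel-9, parcel-8} — 3.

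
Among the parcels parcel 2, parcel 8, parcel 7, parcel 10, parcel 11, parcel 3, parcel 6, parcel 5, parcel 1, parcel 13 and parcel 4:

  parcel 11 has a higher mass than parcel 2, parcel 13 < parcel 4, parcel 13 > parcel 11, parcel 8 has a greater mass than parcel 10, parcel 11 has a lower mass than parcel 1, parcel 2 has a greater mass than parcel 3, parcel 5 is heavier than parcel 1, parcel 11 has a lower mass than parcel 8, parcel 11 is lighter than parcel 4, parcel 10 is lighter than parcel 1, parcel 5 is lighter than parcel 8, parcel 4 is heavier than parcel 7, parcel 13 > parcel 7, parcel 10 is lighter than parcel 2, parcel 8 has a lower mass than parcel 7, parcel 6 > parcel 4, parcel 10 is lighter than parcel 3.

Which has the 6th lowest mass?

Chaining the given pairs: parcel 10 < parcel 3 < parcel 2 < parcel 11 < parcel 1 < parcel 5 < parcel 8 < parcel 7 < parcel 13 < parcel 4 < parcel 6.
Counting 6 from the smallest end gives parcel 5.

parcel 5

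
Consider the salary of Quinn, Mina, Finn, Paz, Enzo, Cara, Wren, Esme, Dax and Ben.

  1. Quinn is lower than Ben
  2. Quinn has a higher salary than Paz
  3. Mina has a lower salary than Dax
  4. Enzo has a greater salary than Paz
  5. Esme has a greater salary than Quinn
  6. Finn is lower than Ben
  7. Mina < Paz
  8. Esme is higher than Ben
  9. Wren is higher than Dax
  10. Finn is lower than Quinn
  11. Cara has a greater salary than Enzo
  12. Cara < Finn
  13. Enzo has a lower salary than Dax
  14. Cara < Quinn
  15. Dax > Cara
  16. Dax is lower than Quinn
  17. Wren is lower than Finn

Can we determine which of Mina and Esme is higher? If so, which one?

Esme

The relevant relations are Mina < Paz; Paz < Enzo; Enzo < Cara; Cara < Dax; Dax < Wren; Wren < Finn; Finn < Quinn; Quinn < Ben; Ben < Esme.
Together: Mina < Paz < Enzo < Cara < Dax < Wren < Finn < Quinn < Ben < Esme.
So Esme is higher.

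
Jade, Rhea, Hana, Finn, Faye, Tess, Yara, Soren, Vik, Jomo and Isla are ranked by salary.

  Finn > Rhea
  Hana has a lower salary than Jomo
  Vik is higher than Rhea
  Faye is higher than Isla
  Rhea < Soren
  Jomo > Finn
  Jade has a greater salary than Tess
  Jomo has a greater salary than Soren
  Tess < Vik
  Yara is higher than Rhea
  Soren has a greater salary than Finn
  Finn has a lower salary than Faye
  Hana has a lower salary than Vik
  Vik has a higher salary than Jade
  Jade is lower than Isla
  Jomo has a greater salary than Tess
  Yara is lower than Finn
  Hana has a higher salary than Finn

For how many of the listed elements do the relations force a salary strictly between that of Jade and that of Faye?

Chaining upward from Jade reaches: Isla, Vik.
Chaining downward from Faye reaches: Tess, Rhea, Yara, Finn, Isla.
Strictly between Jade and Faye are those in both lists: Isla — 1 element.

1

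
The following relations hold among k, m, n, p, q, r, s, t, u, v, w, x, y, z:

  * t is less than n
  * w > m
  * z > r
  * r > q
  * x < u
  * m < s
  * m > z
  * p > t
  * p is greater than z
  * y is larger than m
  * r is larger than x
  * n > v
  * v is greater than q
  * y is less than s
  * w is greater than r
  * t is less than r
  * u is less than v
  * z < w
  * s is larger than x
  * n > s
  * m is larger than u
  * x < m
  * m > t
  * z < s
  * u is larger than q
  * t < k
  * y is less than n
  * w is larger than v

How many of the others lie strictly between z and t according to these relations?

1

Chaining upward from t reaches: r, m, p, y, w, s, k, n.
Chaining downward from z reaches: x, q, r.
Strictly between t and z are those in both lists: r — 1 element.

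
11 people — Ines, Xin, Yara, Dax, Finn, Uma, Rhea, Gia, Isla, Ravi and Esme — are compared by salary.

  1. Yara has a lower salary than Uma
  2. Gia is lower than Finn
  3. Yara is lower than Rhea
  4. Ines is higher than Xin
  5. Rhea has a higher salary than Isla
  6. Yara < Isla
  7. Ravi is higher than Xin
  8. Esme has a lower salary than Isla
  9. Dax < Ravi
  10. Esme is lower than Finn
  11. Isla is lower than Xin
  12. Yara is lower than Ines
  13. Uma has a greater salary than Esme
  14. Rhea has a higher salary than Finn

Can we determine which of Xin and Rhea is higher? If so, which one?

Following every chain through Xin: above Xin we get Ravi, Ines; below Xin we get Esme, Yara, Isla.
Rhea is not reached, and no chain runs the other way from Rhea to Xin.
So the given relations leave the order of Xin and Rhea undetermined.

undetermined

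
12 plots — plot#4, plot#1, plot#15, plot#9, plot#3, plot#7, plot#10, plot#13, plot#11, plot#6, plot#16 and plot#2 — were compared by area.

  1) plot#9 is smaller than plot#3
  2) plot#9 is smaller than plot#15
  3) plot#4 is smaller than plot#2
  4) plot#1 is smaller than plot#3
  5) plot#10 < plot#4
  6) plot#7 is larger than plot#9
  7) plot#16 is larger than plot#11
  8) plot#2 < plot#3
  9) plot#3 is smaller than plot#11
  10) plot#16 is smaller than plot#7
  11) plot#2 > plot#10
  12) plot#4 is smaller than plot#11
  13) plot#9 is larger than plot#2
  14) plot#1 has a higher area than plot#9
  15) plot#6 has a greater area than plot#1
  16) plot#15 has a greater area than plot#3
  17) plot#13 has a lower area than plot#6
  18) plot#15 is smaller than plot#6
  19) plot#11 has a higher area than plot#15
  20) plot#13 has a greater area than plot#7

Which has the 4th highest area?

The consecutive relations fix a unique order: plot#10 < plot#4 < plot#2 < plot#9 < plot#1 < plot#3 < plot#15 < plot#11 < plot#16 < plot#7 < plot#13 < plot#6.
Counting 4 from the largest end gives plot#16.

plot#16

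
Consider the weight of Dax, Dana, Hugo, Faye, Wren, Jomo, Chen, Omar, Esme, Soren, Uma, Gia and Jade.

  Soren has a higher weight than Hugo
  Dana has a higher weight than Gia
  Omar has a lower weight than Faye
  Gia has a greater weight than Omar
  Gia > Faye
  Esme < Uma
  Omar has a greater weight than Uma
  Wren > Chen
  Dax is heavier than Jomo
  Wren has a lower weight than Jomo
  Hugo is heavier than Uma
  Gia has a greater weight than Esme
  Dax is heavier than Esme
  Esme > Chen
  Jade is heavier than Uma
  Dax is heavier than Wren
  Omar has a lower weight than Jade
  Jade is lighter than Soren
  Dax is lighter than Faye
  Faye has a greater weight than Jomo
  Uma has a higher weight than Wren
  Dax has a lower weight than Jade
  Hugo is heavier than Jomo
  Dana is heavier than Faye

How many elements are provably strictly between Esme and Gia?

4

Chaining upward from Esme reaches: Uma, Omar, Dax, Faye, Jade, Hugo, Dana, Soren.
Chaining downward from Gia reaches: Chen, Wren, Uma, Jomo, Omar, Dax, Faye.
Strictly between Esme and Gia are those in both lists: Uma, Omar, Dax, Faye — 4 elements.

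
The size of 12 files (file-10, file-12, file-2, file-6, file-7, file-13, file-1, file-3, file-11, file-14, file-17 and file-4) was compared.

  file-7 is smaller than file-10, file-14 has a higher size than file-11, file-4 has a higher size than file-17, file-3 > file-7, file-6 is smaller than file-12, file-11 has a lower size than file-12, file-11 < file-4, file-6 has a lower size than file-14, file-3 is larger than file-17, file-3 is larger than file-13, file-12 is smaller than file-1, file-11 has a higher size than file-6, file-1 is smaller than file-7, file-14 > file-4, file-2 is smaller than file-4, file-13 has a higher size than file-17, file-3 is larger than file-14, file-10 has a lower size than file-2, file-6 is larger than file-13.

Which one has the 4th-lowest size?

Chaining the given pairs: file-17 < file-13 < file-6 < file-11 < file-12 < file-1 < file-7 < file-10 < file-2 < file-4 < file-14 < file-3.
Counting 4 from the smallest end gives file-11.

file-11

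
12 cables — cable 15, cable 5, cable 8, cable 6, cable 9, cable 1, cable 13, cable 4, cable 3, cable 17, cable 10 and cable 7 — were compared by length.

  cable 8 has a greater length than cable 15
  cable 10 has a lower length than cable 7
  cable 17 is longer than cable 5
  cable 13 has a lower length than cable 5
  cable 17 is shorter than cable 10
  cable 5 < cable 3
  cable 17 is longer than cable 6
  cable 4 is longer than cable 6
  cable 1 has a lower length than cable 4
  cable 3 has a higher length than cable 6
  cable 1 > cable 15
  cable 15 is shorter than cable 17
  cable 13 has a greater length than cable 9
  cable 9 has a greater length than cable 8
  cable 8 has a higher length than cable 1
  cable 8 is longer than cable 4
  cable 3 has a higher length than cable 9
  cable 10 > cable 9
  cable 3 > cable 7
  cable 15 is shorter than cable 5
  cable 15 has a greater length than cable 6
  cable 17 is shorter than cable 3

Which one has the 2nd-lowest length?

cable 15

Piecing the relations together gives one ordering: cable 6 < cable 15 < cable 1 < cable 4 < cable 8 < cable 9 < cable 13 < cable 5 < cable 17 < cable 10 < cable 7 < cable 3.
The 2nd smallest is cable 15.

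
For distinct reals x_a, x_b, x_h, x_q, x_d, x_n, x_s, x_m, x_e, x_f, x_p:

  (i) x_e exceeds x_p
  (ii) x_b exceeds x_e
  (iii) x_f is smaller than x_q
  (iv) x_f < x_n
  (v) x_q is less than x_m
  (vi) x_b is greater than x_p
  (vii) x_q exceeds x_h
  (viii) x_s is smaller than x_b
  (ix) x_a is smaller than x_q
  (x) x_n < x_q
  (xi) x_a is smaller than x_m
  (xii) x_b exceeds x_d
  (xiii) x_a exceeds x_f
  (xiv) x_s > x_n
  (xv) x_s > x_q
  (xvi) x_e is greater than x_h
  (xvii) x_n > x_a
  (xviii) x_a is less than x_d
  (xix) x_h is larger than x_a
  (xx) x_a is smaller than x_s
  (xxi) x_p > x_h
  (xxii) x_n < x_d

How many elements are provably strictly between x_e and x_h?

The relations place x_h below x_e. An element lies strictly between them when it is forced above x_h and also forced below x_e.
Above x_h: {x_q, x_s, x_m, x_p, x_b}. Below x_e: {x_f, x_a, x_p}.
Intersection: {x_p} — 1.

1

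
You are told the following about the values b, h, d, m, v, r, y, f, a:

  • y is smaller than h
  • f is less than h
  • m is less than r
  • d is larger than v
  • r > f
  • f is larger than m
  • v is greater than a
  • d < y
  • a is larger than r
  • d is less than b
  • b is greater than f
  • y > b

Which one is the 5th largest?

Piecing the relations together gives one ordering: m < f < r < a < v < d < b < y < h.
Counting 5 from the largest end gives v.

v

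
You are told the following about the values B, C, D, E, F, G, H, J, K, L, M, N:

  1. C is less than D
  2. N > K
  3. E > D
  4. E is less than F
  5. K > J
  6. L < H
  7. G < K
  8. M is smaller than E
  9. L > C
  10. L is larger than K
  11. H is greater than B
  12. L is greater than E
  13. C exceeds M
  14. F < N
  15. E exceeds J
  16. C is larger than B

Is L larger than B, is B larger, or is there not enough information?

L

The relevant relations are B < C; C < D; D < E; E < L.
Chaining these gives B < C < D < E < L.
So L is larger.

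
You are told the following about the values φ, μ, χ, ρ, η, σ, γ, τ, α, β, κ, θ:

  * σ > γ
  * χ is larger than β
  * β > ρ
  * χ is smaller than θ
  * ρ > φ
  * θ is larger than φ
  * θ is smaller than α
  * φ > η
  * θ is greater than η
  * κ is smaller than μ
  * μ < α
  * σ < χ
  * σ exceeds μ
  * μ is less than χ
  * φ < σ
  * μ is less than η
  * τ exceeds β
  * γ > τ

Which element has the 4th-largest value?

Piecing the relations together gives one ordering: κ < μ < η < φ < ρ < β < τ < γ < σ < χ < θ < α.
Counting 4 from the largest end gives σ.

σ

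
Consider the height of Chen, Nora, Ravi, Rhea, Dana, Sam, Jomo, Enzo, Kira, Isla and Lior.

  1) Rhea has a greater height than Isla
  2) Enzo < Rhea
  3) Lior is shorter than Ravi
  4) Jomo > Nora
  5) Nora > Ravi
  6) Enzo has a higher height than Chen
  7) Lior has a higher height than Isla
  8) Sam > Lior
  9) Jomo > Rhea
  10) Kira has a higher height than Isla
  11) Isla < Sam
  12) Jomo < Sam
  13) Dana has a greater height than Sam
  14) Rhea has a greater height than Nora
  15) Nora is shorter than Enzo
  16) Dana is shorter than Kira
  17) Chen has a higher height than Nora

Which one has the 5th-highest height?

Rhea

The consecutive relations fix a unique order: Isla < Lior < Ravi < Nora < Chen < Enzo < Rhea < Jomo < Sam < Dana < Kira.
Counting 5 from the largest end gives Rhea.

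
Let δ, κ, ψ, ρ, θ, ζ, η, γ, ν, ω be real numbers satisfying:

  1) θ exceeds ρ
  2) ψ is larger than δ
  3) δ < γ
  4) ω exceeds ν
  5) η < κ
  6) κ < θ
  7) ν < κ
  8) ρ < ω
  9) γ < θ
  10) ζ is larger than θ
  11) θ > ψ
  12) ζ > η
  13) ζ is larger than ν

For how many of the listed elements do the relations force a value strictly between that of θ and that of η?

1

Chaining upward from η reaches: κ, ζ.
Chaining downward from θ reaches: ρ, δ, γ, ν, κ, ψ.
Strictly between η and θ are those in both lists: κ — 1 element.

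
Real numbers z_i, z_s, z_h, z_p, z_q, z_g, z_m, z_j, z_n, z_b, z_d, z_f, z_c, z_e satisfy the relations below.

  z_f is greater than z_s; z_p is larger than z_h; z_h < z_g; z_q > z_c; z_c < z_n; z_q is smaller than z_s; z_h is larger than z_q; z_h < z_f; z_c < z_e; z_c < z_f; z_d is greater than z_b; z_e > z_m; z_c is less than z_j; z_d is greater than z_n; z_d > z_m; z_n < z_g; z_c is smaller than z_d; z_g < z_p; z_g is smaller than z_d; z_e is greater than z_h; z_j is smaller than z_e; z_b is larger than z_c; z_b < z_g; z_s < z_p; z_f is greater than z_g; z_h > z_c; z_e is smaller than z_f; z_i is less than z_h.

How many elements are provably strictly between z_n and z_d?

1

The relations place z_n below z_d. An element lies strictly between them when it is forced above z_n and also forced below z_d.
Above z_n: {z_g, z_p, z_f}. Below z_d: {z_i, z_m, z_c, z_q, z_h, z_b, z_g}.
Intersection: {z_g} — 1.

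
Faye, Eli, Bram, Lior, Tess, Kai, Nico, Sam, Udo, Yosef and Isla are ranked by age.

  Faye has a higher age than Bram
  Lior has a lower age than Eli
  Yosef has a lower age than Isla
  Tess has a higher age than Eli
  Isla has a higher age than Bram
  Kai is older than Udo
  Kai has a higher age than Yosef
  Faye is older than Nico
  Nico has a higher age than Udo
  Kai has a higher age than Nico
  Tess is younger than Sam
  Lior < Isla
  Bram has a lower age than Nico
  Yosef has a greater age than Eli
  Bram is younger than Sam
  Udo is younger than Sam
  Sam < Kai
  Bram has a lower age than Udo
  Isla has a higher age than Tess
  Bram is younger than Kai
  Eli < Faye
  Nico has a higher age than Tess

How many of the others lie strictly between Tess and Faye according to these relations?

1

Chaining upward from Tess reaches: Nico, Sam, Isla, Kai.
Chaining downward from Faye reaches: Bram, Lior, Udo, Eli, Nico.
Strictly between Tess and Faye are those in both lists: Nico — 1 element.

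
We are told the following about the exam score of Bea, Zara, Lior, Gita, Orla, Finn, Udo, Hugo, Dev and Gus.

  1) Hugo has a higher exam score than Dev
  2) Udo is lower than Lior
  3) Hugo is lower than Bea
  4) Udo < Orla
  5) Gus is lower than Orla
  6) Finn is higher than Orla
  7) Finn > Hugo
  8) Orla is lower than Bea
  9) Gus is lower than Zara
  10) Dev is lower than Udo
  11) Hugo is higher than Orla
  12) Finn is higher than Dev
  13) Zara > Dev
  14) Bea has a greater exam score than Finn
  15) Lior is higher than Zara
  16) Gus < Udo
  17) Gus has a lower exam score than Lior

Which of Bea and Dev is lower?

Dev < Udo and Udo < Orla give Dev < Orla.
With Orla < Hugo: Dev < Udo < Orla < Hugo.
Then Hugo < Finn extends the chain to Finn.
Then Finn < Bea extends the chain to Bea.
So Dev < Bea; Dev is the lower of the two.

Dev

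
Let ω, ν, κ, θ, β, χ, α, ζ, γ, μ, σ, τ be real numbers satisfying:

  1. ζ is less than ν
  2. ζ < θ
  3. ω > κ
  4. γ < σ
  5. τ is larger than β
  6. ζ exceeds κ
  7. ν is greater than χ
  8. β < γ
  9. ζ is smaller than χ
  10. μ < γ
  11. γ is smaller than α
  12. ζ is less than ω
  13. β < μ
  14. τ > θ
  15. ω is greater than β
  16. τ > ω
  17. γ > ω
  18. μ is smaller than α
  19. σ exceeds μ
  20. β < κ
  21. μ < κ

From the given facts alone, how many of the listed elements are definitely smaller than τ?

From τ the given relations immediately reach β, ω, θ.
From those, κ, ζ — 5 in total.
From those, μ — 6 in total.
Nothing else is reachable below τ; 6 in all.

6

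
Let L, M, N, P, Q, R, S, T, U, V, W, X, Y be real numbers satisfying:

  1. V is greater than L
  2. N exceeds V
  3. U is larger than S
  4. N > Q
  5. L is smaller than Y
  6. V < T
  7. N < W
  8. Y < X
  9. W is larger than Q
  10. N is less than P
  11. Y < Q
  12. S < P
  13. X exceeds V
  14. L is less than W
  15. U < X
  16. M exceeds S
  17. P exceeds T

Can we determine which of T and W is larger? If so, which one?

undetermined

Following every chain through T: above T we get P; below T we get L, V.
W is not reached, and no chain runs the other way from W to T.
So the given relations leave the order of T and W undetermined.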